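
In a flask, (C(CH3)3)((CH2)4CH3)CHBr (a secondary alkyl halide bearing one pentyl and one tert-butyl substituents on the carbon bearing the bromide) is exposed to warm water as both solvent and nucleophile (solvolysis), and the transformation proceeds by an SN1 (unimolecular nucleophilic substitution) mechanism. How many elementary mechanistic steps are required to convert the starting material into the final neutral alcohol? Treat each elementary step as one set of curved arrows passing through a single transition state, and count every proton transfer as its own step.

Step 1: Rate-determining heterolysis of the C–Br bond gives Br⁻ and a secondary carbocation.
Step 2: A 1,2-methyl shift from the adjacent tert-butyl carbon moves the positive charge from the secondary centre to an adjacent carbon, generating a more stable tertiary carbocation.
Step 3: Nucleophilic capture: the oxygen of H2O bonds to the cationic carbon, producing an oxonium-ion intermediate.
Step 4: Proton transfer from the O–H of the oxonium ion to a solvent molecule delivers the neutral alcohol.
Total: 4 elementary steps.

4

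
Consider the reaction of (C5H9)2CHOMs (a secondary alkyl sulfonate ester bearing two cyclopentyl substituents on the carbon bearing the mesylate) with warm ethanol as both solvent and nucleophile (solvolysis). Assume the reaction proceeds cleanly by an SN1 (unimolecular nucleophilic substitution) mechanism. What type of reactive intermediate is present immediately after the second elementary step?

tertiary carbocation

Step 1: Ionisation: the C–O σ-bond cleaves heterolytically; both bonding electrons depart with MsO⁻, leaving a secondary carbocation at the α-carbon.
Step 2: Carbocation rearrangement: a 1,2-hydride shift from the adjacent cyclopentyl carbon converts the initially-formed secondary cation into the more stable tertiary cation.
After step 2 the species present is a tertiary carbocation.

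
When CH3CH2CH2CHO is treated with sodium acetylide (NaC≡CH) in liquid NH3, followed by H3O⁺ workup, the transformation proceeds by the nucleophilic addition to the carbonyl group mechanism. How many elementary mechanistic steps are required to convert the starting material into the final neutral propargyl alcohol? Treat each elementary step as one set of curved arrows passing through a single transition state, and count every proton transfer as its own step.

2

Step 1: HC≡C⁻ attacks the sp² carbonyl carbon; the C=O π bond breaks and the electrons end up as a lone pair on the alkoxide oxygen of the tetrahedral intermediate.
Step 2: Protonation of the alkoxide by H3O⁺ workup furnishes a propargyl alcohol.
Total: 2 elementary steps.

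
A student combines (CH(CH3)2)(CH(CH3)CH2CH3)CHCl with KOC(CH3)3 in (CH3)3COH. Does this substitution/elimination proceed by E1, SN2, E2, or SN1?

E2

Conditions: a strong/bulky base with a secondary substrate bearing a β-hydrogen.
These conditions are the textbook signature of the E2 pathway.
A strong (often hindered) base removes a β-H in concert with loss of the leaving group — bimolecular elimination.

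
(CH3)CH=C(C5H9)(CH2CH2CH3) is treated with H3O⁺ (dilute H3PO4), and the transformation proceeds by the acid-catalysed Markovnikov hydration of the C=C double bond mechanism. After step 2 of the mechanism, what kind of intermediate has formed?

oxonium ion

Step 1: The π electrons of the C=C bond attack a proton of H3O⁺; Markovnikov addition places the new C–H on the less-substituted alkene carbon, so the positive charge ends up on the more-substituted carbon — a tertiary carbocation. H2O is released.
Step 2: A lone pair on the oxygen of H2O attacks the carbocation, forming a C–O bond and an oxonium ion (a protonated alcohol).
After step 2 the species present is an oxonium ion.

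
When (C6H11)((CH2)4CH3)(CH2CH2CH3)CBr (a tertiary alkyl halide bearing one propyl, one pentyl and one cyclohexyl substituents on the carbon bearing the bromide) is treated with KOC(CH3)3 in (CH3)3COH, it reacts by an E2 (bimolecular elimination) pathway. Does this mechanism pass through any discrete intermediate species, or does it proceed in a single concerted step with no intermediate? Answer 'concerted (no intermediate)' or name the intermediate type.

concerted (no intermediate)

The strong base (CH3)3CO⁻ removes a β-hydrogen; in the same concerted event the electrons of the breaking C–H bond form the new π(C=C) bond and the C–Br σ-bond breaks, expelling Br⁻. Anti-periplanar geometry; one transition state.
All bond changes occur in one transition state; no discrete intermediate is formed.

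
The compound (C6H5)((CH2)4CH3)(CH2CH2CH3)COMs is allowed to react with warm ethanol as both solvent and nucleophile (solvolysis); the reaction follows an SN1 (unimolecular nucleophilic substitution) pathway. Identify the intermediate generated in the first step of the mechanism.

Step 1: Unassisted departure of MsO⁻ (taking the C–O bonding pair) generates a tertiary carbocation.
After step 1 the species present is a tertiary carbocation.

tertiary carbocation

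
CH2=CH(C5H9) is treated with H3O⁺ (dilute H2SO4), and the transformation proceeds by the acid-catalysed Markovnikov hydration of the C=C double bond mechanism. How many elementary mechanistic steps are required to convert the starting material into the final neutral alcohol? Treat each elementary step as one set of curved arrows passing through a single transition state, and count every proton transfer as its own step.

4

Step 1: Electrophilic addition begins with the π(C=C) electrons forming a bond to the proton of H3O⁺. Following Markovnikov's rule, the resulting cation is secondary. H2O is released.
Step 2: A 1,2-hydride shift from the adjacent cyclopentyl carbon moves the positive charge from the secondary centre to an adjacent carbon, generating a more stable tertiary carbocation.
Step 3: A lone pair on the oxygen of H2O attacks the carbocation, forming a C–O bond and an oxonium ion (a protonated alcohol).
Step 4: H2O removes a proton from the oxonium oxygen, regenerating H3O⁺ and giving the neutral alcohol.
Total: 4 elementary steps.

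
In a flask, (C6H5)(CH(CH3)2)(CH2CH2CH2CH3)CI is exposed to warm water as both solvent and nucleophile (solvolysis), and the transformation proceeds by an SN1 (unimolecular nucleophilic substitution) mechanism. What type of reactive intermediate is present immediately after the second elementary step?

oxonium ion

Step 1: Rate-determining heterolysis of the C–I bond gives I⁻ and a tertiary carbocation.
Step 2: A lone pair on the oxygen of H2O attacks the carbocation, forming a new C–O σ-bond and an oxonium ion.
After step 2 the species present is an oxonium ion.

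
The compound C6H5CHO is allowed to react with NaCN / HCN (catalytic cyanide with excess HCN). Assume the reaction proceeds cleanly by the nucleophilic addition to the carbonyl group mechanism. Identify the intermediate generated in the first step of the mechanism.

tetrahedral alkoxide intermediate

Step 1: A lone pair / filled orbital on CN⁻ attacks the electrophilic carbonyl carbon; the π(C=O) electrons shift onto oxygen, producing a tetrahedral alkoxide intermediate.
After step 1 the species present is a tetrahedral alkoxide intermediate.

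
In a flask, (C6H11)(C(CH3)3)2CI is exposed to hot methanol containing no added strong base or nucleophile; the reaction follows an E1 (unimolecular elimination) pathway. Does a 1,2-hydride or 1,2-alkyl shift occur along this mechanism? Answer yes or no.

The first-formed carbocation is tertiary.
No single 1,2-shift to an adjacent carbon would produce a more-substituted cation than the one already present, so no rearrangement occurs.

no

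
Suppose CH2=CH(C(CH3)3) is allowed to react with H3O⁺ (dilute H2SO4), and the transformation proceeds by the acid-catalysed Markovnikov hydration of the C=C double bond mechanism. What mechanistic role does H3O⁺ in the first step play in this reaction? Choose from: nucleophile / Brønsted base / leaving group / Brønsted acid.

Brønsted acid

Step 1: Electrophilic addition begins with the π(C=C) electrons forming a bond to the proton of H3O⁺. Following Markovnikov's rule, the resulting cation is secondary. H2O is released.
H3O⁺ in the first step donates a proton in a proton-transfer step — a Brønsted acid.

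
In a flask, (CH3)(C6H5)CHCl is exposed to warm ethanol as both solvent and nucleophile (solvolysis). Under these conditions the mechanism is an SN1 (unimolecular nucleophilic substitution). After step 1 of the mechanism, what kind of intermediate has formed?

Step 1: Ionisation: the C–Cl σ-bond cleaves heterolytically; both bonding electrons depart with Cl⁻, leaving a secondary carbocation at the α-carbon.
After step 1 the species present is a secondary carbocation.

secondary carbocation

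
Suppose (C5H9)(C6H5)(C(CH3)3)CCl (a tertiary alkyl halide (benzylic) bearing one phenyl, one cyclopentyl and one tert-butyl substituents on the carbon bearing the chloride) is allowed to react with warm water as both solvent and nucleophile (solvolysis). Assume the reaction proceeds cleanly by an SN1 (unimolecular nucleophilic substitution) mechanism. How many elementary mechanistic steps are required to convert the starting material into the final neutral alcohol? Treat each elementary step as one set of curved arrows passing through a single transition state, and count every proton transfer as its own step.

Step 1: Unassisted departure of Cl⁻ (taking the C–Cl bonding pair) generates a tertiary carbocation.
(No 1,2-shift: no single shift to an adjacent carbon would give a more stable cation.)
Step 2: Nucleophilic capture: the oxygen of H2O bonds to the cationic carbon, producing an oxonium-ion intermediate.
Step 3: A second solvent molecule removes the proton on oxygen, giving the neutral alcohol product.
Total: 3 elementary steps.

3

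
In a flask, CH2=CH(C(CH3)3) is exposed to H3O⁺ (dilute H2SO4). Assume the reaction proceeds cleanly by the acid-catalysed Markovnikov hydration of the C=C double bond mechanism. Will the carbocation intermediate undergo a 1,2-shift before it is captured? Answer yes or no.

The first-formed carbocation is secondary.
The adjacent tert-butyl carbon has no hydrogen but bears methyl groups; migration of one methyl with its bonding pair (a 1,2-methyl shift) places the charge on a tertiary centre.
Tertiary is more stable than secondary, so the shift occurs.

yes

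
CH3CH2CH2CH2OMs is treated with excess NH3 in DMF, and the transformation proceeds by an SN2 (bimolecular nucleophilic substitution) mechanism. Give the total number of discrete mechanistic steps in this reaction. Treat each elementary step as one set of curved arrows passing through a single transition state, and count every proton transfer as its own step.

2

Step 1: A lone pair on the N of NH3 attacks the α-carbon from the back side while the C–O bond breaks; both bonding electrons leave with MsO⁻. The product of this concerted step is an alkylammonium ion.
Step 2: A second equivalent of NH3 removes a proton from the N, giving the neutral product.
Total: 2 elementary steps.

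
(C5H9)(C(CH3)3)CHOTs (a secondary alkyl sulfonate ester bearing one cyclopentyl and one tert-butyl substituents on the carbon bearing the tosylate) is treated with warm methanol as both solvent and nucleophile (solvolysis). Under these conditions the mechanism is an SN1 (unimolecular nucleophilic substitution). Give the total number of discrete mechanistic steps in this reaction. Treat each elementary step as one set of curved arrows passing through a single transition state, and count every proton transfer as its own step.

4

Step 1: Rate-determining heterolysis of the C–O bond gives TsO⁻ and a secondary carbocation.
Step 2: A 1,2-hydride shift from the adjacent cyclopentyl carbon moves the positive charge from the secondary centre to an adjacent carbon, generating a more stable tertiary carbocation.
Step 3: CH3OH donates an oxygen lone pair into the empty p orbital of the cation, giving a protonated ether (an oxonium ion).
Step 4: Proton transfer from the O–H of the oxonium ion to a solvent molecule delivers the neutral ether.
Total: 4 elementary steps.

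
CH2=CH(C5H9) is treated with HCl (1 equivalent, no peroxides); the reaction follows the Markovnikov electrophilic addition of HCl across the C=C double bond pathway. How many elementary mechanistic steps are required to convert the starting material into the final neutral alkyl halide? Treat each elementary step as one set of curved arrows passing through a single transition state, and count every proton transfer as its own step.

Step 1: Protonation of the alkene by HCl: the π bond acts as the nucleophile and picks up H⁺, giving the more stable (Markovnikov) secondary carbocation. The H–Cl bond breaks heterolytically, releasing Cl⁻.
Step 2: A hydride (H with its bonding pair) migrates from the adjacent cyclopentyl carbon to the cationic centre — a 1,2-hydride shift — upgrading the secondary cation to a tertiary one.
Step 3: Cl⁻ captures the cation: a lone pair on Cl⁻ fills the empty p orbital, producing the alkyl halide product.
Total: 3 elementary steps.

3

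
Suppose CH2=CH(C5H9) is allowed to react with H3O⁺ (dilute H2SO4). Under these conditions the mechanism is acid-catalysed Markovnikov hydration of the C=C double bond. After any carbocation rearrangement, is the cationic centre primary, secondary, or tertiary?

tertiary

Step 1: The π electrons of the C=C bond attack a proton of H3O⁺; Markovnikov addition places the new C–H on the less-substituted alkene carbon, so the positive charge ends up on the more-substituted carbon — a secondary carbocation. H2O is released.
Step 2: Carbocation rearrangement: a 1,2-hydride shift from the adjacent cyclopentyl carbon converts the initially-formed secondary cation into the more stable tertiary cation.
The cation rearranges from secondary to tertiary via a 1,2-hydride shift from the adjacent cyclopentyl carbon; the tertiary cation is what reacts next.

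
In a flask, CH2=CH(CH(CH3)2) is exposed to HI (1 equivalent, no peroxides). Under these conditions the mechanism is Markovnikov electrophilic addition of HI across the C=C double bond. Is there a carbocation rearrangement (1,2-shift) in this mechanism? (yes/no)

yes

The first-formed carbocation is secondary.
The adjacent isopropyl carbon already bears 2 other carbon substituents and has a hydrogen to migrate; after a 1,2-hydride shift from that carbon the positive charge sits on a tertiary centre.
Tertiary is more stable than secondary, so the shift occurs.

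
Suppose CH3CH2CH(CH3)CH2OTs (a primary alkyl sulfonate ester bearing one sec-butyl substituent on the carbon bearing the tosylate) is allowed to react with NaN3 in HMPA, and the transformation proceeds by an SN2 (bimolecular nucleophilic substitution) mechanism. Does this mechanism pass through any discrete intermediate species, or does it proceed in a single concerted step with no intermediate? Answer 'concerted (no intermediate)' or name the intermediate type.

concerted (no intermediate)

Backside attack by N3⁻ on the carbon bearing the tosylate: the new C–N bond forms as the C–O bond breaks, with Walden inversion at carbon.
All bond changes occur in one transition state; no discrete intermediate is formed.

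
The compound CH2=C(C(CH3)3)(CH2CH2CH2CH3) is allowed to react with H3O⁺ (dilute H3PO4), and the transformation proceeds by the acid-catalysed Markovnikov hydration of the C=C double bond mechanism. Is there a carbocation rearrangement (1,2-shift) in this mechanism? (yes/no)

The first-formed carbocation is tertiary.
No single 1,2-shift to an adjacent carbon would produce a more-substituted cation than the one already present, so no rearrangement occurs.

no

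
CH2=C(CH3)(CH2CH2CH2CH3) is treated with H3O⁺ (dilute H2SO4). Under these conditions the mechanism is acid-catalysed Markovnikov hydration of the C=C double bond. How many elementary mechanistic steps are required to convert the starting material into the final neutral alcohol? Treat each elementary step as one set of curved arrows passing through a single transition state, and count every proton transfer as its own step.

3

Step 1: Electrophilic addition begins with the π(C=C) electrons forming a bond to the proton of H3O⁺. Following Markovnikov's rule, the resulting cation is tertiary. H2O is released.
(No 1,2-shift: no single shift to an adjacent carbon would give a more stable cation.)
Step 2: Water acts as the nucleophile: an oxygen lone pair bonds to the cationic carbon, giving an oxonium-ion intermediate.
Step 3: H2O removes a proton from the oxonium oxygen, regenerating H3O⁺ and giving the neutral alcohol.
Total: 3 elementary steps.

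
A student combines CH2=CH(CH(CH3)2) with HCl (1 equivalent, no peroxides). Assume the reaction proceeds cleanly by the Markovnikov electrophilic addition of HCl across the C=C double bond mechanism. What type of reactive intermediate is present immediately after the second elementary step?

tertiary carbocation

Step 1: Protonation of the alkene by HCl: the π bond acts as the nucleophile and picks up H⁺, giving the more stable (Markovnikov) secondary carbocation. The H–Cl bond breaks heterolytically, releasing Cl⁻.
Step 2: A hydride (H with its bonding pair) migrates from the adjacent isopropyl carbon to the cationic centre — a 1,2-hydride shift — upgrading the secondary cation to a tertiary one.
After step 2 the species present is a tertiary carbocation.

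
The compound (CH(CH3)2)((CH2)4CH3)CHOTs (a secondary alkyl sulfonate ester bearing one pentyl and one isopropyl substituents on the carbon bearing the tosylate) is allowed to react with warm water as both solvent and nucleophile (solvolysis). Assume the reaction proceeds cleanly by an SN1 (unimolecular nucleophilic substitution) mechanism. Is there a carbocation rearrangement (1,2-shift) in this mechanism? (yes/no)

The first-formed carbocation is secondary.
The adjacent isopropyl carbon already bears 2 other carbon substituents and has a hydrogen to migrate; after a 1,2-hydride shift from that carbon the positive charge sits on a tertiary centre.
Tertiary is more stable than secondary, so the shift occurs.

yes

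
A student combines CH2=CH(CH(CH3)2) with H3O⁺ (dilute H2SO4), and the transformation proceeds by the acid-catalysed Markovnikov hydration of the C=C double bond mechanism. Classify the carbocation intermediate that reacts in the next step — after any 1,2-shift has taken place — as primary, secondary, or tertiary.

tertiary

Step 1: The π electrons of the C=C bond attack a proton of H3O⁺; Markovnikov addition places the new C–H on the less-substituted alkene carbon, so the positive charge ends up on the more-substituted carbon — a secondary carbocation. H2O is released.
Step 2: A hydride (H with its bonding pair) migrates from the adjacent isopropyl carbon to the cationic centre — a 1,2-hydride shift — upgrading the secondary cation to a tertiary one.
The cation rearranges from secondary to tertiary via a 1,2-hydride shift from the adjacent isopropyl carbon; the tertiary cation is what reacts next.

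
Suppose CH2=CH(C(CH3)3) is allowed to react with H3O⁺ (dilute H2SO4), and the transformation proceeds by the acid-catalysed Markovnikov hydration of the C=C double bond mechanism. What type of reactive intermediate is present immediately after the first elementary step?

secondary carbocation

Step 1: Protonation of the alkene by H3O⁺: the π bond acts as the nucleophile and picks up H⁺, giving the more stable (Markovnikov) secondary carbocation. H2O is released.
After step 1 the species present is a secondary carbocation.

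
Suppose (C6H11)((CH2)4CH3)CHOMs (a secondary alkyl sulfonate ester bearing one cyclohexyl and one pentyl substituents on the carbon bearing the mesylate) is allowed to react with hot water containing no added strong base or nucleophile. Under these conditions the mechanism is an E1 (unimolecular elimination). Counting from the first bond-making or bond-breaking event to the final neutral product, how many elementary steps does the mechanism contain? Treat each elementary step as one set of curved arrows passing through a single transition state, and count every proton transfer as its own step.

Step 1: Unassisted departure of MsO⁻ (taking the C–O bonding pair) generates a secondary carbocation.
Step 2: A hydride (H with its bonding pair) migrates from the adjacent cyclohexyl carbon to the cationic centre — a 1,2-hydride shift — upgrading the secondary cation to a tertiary one.
Step 3: Loss of a β-proton to a water molecule of the solvent: the C–H bonding pair collapses toward the cationic carbon to form the C=C π bond, yielding the alkene.
Total: 3 elementary steps.

3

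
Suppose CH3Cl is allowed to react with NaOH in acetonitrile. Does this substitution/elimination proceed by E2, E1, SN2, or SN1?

Conditions: a methyl substrate with a strong nucleophile in the polar aprotic solvent acetonitrile.
These conditions are the textbook signature of the SN2 pathway.
An unhindered substrate with a strong nucleophile in a polar aprotic solvent favours one-step backside displacement.

SN2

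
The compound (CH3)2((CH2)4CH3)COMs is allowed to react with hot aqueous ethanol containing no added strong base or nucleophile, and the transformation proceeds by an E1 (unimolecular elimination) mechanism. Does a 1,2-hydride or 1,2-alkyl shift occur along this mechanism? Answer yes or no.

The first-formed carbocation is tertiary.
No single 1,2-shift to an adjacent carbon would produce a more-substituted cation than the one already present, so no rearrangement occurs.

no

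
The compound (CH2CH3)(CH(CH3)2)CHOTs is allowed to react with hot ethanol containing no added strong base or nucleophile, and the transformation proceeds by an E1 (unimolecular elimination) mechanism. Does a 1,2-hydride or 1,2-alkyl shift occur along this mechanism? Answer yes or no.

yes

The first-formed carbocation is secondary.
The adjacent isopropyl carbon already bears 2 other carbon substituents and has a hydrogen to migrate; after a 1,2-hydride shift from that carbon the positive charge sits on a tertiary centre.
Tertiary is more stable than secondary, so the shift occurs.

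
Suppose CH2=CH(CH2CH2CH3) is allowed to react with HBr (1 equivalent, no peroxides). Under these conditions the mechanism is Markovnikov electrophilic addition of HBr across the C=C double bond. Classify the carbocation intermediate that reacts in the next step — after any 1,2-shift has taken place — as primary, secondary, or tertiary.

Step 1: Electrophilic addition begins with the π(C=C) electrons forming a bond to the proton of HBr. Following Markovnikov's rule, the resulting cation is secondary. The H–Br bond breaks heterolytically, releasing Br⁻.
No single 1,2-shift to an adjacent carbon would give a more-substituted cation, so no rearrangement occurs.

secondary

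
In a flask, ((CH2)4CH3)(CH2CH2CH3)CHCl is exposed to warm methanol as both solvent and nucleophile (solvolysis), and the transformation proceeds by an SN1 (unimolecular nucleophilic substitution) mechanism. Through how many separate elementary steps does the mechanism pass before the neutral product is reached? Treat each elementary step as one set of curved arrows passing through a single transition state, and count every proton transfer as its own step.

3

Step 1: The C–Cl bond breaks with both electrons going to the chloride; Cl⁻ leaves and a secondary carbocation remains.
(No 1,2-shift: no single shift to an adjacent carbon would give a more stable cation.)
Step 2: Nucleophilic capture: the oxygen of CH3OH bonds to the cationic carbon, producing an oxonium-ion intermediate.
Step 3: Proton transfer from the O–H of the oxonium ion to a solvent molecule delivers the neutral ether.
Total: 3 elementary steps.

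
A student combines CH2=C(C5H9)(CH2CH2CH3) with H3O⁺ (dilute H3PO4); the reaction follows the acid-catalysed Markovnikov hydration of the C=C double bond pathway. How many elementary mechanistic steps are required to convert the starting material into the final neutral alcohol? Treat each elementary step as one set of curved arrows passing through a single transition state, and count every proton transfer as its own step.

3

Step 1: Electrophilic addition begins with the π(C=C) electrons forming a bond to the proton of H3O⁺. Following Markovnikov's rule, the resulting cation is tertiary. H2O is released.
(No 1,2-shift: no single shift to an adjacent carbon would give a more stable cation.)
Step 2: A lone pair on the oxygen of H2O attacks the carbocation, forming a C–O bond and an oxonium ion (a protonated alcohol).
Step 3: H2O removes a proton from the oxonium oxygen, regenerating H3O⁺ and giving the neutral alcohol.
Total: 3 elementary steps.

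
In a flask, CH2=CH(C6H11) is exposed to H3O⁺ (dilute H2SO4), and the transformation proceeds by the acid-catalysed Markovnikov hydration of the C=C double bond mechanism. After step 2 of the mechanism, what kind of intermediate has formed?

tertiary carbocation

Step 1: The π electrons of the C=C bond attack a proton of H3O⁺; Markovnikov addition places the new C–H on the less-substituted alkene carbon, so the positive charge ends up on the more-substituted carbon — a secondary carbocation. H2O is released.
Step 2: A 1,2-hydride shift from the adjacent cyclohexyl carbon moves the positive charge from the secondary centre to an adjacent carbon, generating a more stable tertiary carbocation.
After step 2 the species present is a tertiary carbocation.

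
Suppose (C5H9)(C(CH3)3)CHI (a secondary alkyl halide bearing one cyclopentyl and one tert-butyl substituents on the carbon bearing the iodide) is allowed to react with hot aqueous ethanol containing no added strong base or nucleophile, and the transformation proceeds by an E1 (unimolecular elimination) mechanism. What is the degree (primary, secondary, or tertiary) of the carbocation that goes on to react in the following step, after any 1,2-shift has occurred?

tertiary

Step 1: Unassisted departure of I⁻ (taking the C–I bonding pair) generates a secondary carbocation.
Step 2: Carbocation rearrangement: a 1,2-hydride shift from the adjacent cyclopentyl carbon converts the initially-formed secondary cation into the more stable tertiary cation.
The cation rearranges from secondary to tertiary via a 1,2-hydride shift from the adjacent cyclopentyl carbon; the tertiary cation is what reacts next.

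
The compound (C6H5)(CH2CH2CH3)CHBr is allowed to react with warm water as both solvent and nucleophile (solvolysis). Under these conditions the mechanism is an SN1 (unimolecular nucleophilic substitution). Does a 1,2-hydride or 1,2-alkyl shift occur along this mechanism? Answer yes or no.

no

The first-formed carbocation is secondary.
No single 1,2-shift to an adjacent carbon would produce a more-substituted cation than the one already present, so no rearrangement occurs.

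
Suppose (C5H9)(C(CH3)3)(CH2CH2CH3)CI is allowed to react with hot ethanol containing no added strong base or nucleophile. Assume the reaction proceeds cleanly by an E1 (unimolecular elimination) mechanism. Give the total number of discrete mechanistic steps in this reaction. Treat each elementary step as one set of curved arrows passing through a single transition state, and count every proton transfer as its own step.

Step 1: Rate-determining heterolysis of the C–I bond gives I⁻ and a tertiary carbocation.
(No 1,2-shift: no single shift to an adjacent carbon would give a more stable cation.)
Step 2: An ethanol molecule (solvent) deprotonates a β-carbon; as the C–H bond breaks, those electrons form the new alkene π bond.
Total: 2 elementary steps.

2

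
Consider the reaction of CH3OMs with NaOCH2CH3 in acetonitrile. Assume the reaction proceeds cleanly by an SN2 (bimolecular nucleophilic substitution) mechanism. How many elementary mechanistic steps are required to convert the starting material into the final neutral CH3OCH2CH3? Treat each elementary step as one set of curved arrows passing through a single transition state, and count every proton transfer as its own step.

1

Step 1: CH3CH2O⁻ attacks the back face of the α-carbon while MsO⁻ departs with the C–O bonding pair — a single concerted displacement through a pentacoordinate transition state.
Total: 1 elementary step.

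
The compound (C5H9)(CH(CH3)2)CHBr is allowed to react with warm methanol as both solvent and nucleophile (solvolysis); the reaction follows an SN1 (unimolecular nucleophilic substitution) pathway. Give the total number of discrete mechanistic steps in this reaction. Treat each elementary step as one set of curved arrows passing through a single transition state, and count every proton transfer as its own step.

4

Step 1: Unassisted departure of Br⁻ (taking the C–Br bonding pair) generates a secondary carbocation.
Step 2: Carbocation rearrangement: a 1,2-hydride shift from the adjacent cyclopentyl carbon converts the initially-formed secondary cation into the more stable tertiary cation.
Step 3: CH3OH donates an oxygen lone pair into the empty p orbital of the cation, giving a protonated ether (an oxonium ion).
Step 4: A second solvent molecule removes the proton on oxygen, giving the neutral ether product.
Total: 4 elementary steps.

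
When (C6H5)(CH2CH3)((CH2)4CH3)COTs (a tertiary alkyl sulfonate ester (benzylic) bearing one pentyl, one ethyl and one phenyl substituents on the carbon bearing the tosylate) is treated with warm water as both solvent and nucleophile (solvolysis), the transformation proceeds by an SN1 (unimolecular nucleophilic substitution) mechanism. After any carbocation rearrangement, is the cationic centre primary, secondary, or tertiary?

tertiary

Step 1: Rate-determining heterolysis of the C–O bond gives TsO⁻ and a tertiary carbocation.
No single 1,2-shift to an adjacent carbon would give a more-substituted cation, so no rearrangement occurs.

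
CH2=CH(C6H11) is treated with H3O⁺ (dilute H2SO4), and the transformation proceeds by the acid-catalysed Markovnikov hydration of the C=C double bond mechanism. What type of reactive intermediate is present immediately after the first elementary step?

secondary carbocation

Step 1: Protonation of the alkene by H3O⁺: the π bond acts as the nucleophile and picks up H⁺, giving the more stable (Markovnikov) secondary carbocation. H2O is released.
After step 1 the species present is a secondary carbocation.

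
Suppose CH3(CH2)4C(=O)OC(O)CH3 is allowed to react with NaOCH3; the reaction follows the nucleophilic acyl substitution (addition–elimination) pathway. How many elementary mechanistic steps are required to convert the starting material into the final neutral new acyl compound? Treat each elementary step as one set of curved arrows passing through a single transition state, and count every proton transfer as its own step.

2

Step 1: Nucleophilic addition of CH3O⁻ to the acyl carbon breaks the π(C=O) bond and yields a tetrahedral, anionic intermediate.
Step 2: An oxygen lone pair re-forms the C=O π bond as the C–O σ-bond breaks; CH3CO2⁻ is expelled.
Total: 2 elementary steps.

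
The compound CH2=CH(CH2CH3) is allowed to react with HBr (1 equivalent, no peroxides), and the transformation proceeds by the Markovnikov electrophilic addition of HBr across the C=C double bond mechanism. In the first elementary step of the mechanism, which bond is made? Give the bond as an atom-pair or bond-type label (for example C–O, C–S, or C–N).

Step 1: Protonation of the alkene by HBr: the π bond acts as the nucleophile and picks up H⁺, giving the more stable (Markovnikov) secondary carbocation. The H–Br bond breaks heterolytically, releasing Br⁻.
The bond formed in this step is the C–H bond.

C–H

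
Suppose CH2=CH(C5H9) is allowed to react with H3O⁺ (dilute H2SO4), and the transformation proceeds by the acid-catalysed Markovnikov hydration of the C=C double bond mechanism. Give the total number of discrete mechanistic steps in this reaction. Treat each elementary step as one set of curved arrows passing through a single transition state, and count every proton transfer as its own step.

Step 1: The π electrons of the C=C bond attack a proton of H3O⁺; Markovnikov addition places the new C–H on the less-substituted alkene carbon, so the positive charge ends up on the more-substituted carbon — a secondary carbocation. H2O is released.
Step 2: A 1,2-hydride shift from the adjacent cyclopentyl carbon moves the positive charge from the secondary centre to an adjacent carbon, generating a more stable tertiary carbocation.
Step 3: Nucleophilic capture of the cation by H2O produces the protonated alcohol (an oxonium ion).
Step 4: Proton transfer from the O–H of the oxonium ion to H2O completes the catalytic cycle and yields the alcohol.
Total: 4 elementary steps.

4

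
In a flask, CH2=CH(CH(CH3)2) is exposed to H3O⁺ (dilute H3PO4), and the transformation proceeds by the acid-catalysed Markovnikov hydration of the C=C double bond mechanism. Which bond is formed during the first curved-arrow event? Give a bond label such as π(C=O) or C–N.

Step 1: Electrophilic addition begins with the π(C=C) electrons forming a bond to the proton of H3O⁺. Following Markovnikov's rule, the resulting cation is secondary. H2O is released.
The bond formed in this step is the C–H bond.

C–H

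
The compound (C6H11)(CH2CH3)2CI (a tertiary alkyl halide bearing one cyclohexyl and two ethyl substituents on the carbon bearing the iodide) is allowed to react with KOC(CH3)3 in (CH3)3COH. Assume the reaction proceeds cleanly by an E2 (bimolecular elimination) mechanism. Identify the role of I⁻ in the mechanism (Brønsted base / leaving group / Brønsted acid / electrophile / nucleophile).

leaving group

Step 1: In one step, (CH3)3CO⁻ pulls off a β-proton, the C–I bond cleaves, and a C=C double bond forms between the α- and β-carbons (E2, anti elimination).
I⁻ departs with both electrons of the breaking σ-bond — that is the definition of a leaving group.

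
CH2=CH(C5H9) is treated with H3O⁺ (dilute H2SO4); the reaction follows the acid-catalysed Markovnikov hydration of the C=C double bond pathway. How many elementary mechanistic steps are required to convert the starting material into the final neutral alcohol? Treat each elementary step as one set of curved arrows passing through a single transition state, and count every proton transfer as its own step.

Step 1: Protonation of the alkene by H3O⁺: the π bond acts as the nucleophile and picks up H⁺, giving the more stable (Markovnikov) secondary carbocation. H2O is released.
Step 2: A 1,2-hydride shift from the adjacent cyclopentyl carbon moves the positive charge from the secondary centre to an adjacent carbon, generating a more stable tertiary carbocation.
Step 3: Water acts as the nucleophile: an oxygen lone pair bonds to the cationic carbon, giving an oxonium-ion intermediate.
Step 4: H2O removes a proton from the oxonium oxygen, regenerating H3O⁺ and giving the neutral alcohol.
Total: 4 elementary steps.

4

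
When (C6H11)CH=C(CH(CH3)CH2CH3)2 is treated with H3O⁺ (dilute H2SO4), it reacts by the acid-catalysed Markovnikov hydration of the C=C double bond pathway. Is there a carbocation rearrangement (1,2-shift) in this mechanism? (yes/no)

The first-formed carbocation is tertiary.
No single 1,2-shift to an adjacent carbon would produce a more-substituted cation than the one already present, so no rearrangement occurs.

no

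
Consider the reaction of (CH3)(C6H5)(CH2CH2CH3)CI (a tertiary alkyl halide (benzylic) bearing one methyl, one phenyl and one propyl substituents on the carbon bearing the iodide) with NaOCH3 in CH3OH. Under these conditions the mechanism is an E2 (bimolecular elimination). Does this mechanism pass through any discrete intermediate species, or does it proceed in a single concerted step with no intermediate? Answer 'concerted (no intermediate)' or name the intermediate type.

The strong base CH3O⁻ removes a β-hydrogen; in the same concerted event the electrons of the breaking C–H bond form the new π(C=C) bond and the C–I σ-bond breaks, expelling I⁻. Anti-periplanar geometry; one transition state.
All bond changes occur in one transition state; no discrete intermediate is formed.

concerted (no intermediate)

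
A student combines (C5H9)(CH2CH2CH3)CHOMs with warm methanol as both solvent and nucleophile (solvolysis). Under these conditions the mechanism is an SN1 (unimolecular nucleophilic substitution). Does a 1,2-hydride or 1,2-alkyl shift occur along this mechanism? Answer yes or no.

yes

The first-formed carbocation is secondary.
The adjacent cyclopentyl carbon already bears 2 other carbon substituents and has a hydrogen to migrate; after a 1,2-hydride shift from that carbon the positive charge sits on a tertiary centre.
Tertiary is more stable than secondary, so the shift occurs.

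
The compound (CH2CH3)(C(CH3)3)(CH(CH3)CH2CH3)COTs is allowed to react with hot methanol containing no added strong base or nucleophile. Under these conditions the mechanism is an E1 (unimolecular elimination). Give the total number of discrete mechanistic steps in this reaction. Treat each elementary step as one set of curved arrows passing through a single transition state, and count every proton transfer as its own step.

2

Step 1: The C–O bond breaks with both electrons going to the tosylate; TsO⁻ leaves and a tertiary carbocation remains.
(No 1,2-shift: no single shift to an adjacent carbon would give a more stable cation.)
Step 2: Loss of a β-proton to a methanol molecule of the solvent: the C–H bonding pair collapses toward the cationic carbon to form the C=C π bond, yielding the alkene.
Total: 2 elementary steps.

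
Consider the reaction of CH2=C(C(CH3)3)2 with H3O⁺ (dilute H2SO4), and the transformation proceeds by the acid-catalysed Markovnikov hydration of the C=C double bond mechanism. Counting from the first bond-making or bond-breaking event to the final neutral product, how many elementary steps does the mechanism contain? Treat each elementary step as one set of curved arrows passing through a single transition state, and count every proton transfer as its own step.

Step 1: The π electrons of the C=C bond attack a proton of H3O⁺; Markovnikov addition places the new C–H on the less-substituted alkene carbon, so the positive charge ends up on the more-substituted carbon — a tertiary carbocation. H2O is released.
(No 1,2-shift: no single shift to an adjacent carbon would give a more stable cation.)
Step 2: Water acts as the nucleophile: an oxygen lone pair bonds to the cationic carbon, giving an oxonium-ion intermediate.
Step 3: Deprotonation of the oxonium ion by a water molecule delivers the neutral alcohol and regenerates the acid catalyst.
Total: 3 elementary steps.

3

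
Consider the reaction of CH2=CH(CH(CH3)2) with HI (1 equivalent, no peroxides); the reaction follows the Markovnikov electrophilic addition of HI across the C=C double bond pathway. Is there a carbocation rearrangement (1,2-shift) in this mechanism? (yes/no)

The first-formed carbocation is secondary.
The adjacent isopropyl carbon already bears 2 other carbon substituents and has a hydrogen to migrate; after a 1,2-hydride shift from that carbon the positive charge sits on a tertiary centre.
Tertiary is more stable than secondary, so the shift occurs.

yes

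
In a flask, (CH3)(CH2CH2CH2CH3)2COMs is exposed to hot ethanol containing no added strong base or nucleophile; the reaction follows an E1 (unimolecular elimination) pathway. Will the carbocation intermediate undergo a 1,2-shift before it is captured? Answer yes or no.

no

The first-formed carbocation is tertiary.
No single 1,2-shift to an adjacent carbon would produce a more-substituted cation than the one already present, so no rearrangement occurs.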